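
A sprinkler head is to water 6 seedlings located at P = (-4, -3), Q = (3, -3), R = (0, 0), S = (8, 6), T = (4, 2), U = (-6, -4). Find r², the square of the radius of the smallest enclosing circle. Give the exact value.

74

A smallest enclosing disk is always determined by at most three of the input points on its boundary.
The farthest pair is S–U with squared distance 296. The circle on this segment as diameter has centre (1, 1) and r² = 296/4 = 74.
Check P: distance² to centre = 41 ≤ 74, so it lies inside.
All remaining points lie in this disk, and no smaller disk contains both endpoints, so this is the minimum enclosing circle.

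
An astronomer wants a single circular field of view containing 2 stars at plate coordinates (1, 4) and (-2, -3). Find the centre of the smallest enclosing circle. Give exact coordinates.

The smallest circle enclosing two points has them as diameter endpoints.
Centre = midpoint = (-0.5, 0.5); r² = |(1, 4)−(-2, -3)|²/4 = 58/4 = 14.5.
Centre = (-0.5, 0.5).

(-0.5, 0.5)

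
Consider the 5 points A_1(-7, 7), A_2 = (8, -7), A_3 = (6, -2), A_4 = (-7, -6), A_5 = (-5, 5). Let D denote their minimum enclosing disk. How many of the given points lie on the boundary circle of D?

2

By Welzl's lemma the MEC is supported by two points (diametrically opposite) or three points (on a circumcircle).
The farthest pair is A_1–A_2 with squared distance 421. The circle on this segment as diameter has centre (0.5, 0) and r² = 421/4 = 105.25.
Check A_3: distance² to centre = 34.25 ≤ 105.25, so it lies inside.
All remaining points lie in this disk, and no smaller disk contains both endpoints, so this is the minimum enclosing circle.
The points at distance exactly r from the centre are A_1, A_2 — 2 points.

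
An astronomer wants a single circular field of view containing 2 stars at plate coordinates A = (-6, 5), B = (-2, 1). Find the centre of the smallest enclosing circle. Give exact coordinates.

(-4, 3)

The smallest circle enclosing two points has them as diameter endpoints.
Centre = midpoint = (-4, 3); r² = |AB|²/4 = 32/4 = 8.
Centre = (-4, 3).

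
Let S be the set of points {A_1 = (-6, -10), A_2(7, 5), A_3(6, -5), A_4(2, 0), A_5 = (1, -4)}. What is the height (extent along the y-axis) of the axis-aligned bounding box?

max y = 5, min y = -10, so height = 15.

15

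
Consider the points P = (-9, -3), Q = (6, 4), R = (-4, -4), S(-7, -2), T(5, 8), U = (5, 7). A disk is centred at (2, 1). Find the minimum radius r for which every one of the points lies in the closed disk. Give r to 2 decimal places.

11.70

The required radius is the distance from (2, 1) to the farthest point.
Squared distances: 137, 25, 61, 90, 58, 45.
Maximum is 137, attained at P.
r = √137 ≈ 11.70.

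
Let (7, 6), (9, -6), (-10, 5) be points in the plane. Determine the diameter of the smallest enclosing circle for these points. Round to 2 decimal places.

Call the three points A, B, C in the order given.
Side lengths²: AB² = 148, AC² = 290, BC² = 482.
Since BC² = 482 ≥ 290 + 148 = 438, the angle opposite BC is not acute, so the smallest enclosing circle has BC as diameter.
Centre = midpoint of BC = (-0.5, -0.5), r² = 482/4 = 120.5.
Diameter = 2r = 2√(120.5) ≈ 21.95.

21.95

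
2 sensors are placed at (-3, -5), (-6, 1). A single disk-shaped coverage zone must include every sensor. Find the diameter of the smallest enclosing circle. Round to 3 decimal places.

The smallest circle enclosing two points has them as diameter endpoints.
Centre = midpoint = (-4.5, -2); r² = |(-3, -5)−(-6, 1)|²/4 = 45/4 = 11.25.
Diameter = 2r = 2√(11.25) ≈ 6.708.

6.708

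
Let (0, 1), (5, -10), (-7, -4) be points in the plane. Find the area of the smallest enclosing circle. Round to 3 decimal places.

Call the three points A, B, C in the order given.
Side lengths²: AB² = 146, AC² = 74, BC² = 180.
Since BC² = 180 < 146 + 74 = 220, the triangle is acute, so the smallest enclosing circle is the circumcircle.
Circumcentre = (-7/17, -99/17), r² = 13505/289.
Area = π·r² = π·13505/289 ≈ 146.807.

146.807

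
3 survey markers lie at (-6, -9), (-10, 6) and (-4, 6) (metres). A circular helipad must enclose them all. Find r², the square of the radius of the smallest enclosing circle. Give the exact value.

Call the three points A, B, C in the order given.
Side lengths²: AB² = 241, AC² = 229, BC² = 36.
Since AB² = 241 < 229 + 36 = 265, the triangle is acute, so the smallest enclosing circle is the circumcircle.
Circumcentre = (-7, -37/30), r² = 55189/900.

55189/900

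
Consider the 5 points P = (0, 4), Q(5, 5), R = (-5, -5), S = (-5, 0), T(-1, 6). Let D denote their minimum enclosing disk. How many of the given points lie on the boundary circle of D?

2

A smallest enclosing disk is always determined by at most three of the input points on its boundary.
The farthest pair is Q–R with squared distance 200. The circle on this segment as diameter has centre (0, 0) and r² = 200/4 = 50.
Check P: distance² to centre = 16 ≤ 50, so it lies inside.
All remaining points lie in this disk, and no smaller disk contains both endpoints, so this is the minimum enclosing circle.
The points at distance exactly r from the centre are Q, R — 2 points.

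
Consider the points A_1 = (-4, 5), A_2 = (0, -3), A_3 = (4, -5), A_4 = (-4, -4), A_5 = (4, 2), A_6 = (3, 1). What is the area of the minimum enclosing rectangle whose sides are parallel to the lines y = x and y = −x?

126

In coordinates u = x + y, v = x − y the rectangle is axis-aligned; the map (x,y)→(u,v) scales areas by 2.
u-values: 1, -3, -1, -8, 6, 4; range = 6 − (-8) = 14.
v-values: -9, 3, 9, 0, 2, 2; range = 9 − (-9) = 18.
Area = (14 × 18) / 2 = 126.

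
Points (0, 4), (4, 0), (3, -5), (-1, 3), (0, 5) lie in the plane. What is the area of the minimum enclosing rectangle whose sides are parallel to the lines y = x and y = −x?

In coordinates u = x + y, v = x − y the rectangle is axis-aligned; the map (x,y)→(u,v) scales areas by 2.
u-values: 4, 4, -2, 2, 5; range = 5 − (-2) = 7.
v-values: -4, 4, 8, -4, -5; range = 8 − (-5) = 13.
Area = (7 × 13) / 2 = 45.5.

45.5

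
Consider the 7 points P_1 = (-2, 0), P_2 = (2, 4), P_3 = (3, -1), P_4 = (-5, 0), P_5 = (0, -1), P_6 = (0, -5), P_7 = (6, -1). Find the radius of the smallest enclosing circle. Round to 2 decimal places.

A smallest enclosing disk is always determined by at most three of the input points on its boundary.
The farthest pair is P_4–P_7 with squared distance 122. The circle on this segment as diameter has centre (0.5, -0.5) and r² = 122/4 = 30.5.
Check P_1: distance² to centre = 6.5 ≤ 30.5, so it lies inside.
All remaining points lie in this disk, and no smaller disk contains both endpoints, so this is the minimum enclosing circle.
r = √(30.5) ≈ 5.52.

5.52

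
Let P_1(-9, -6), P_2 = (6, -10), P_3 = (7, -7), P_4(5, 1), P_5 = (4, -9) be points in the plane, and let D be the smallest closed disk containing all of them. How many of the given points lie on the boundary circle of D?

A smallest enclosing disk is always determined by at most three of the input points on its boundary.
The minimum enclosing circle is determined by three boundary points: P_1, P_2, P_4.
Their circumcentre is (-33/46, -233/46) with r² = 73505/1058.
The farthest remaining point P_3 is at distance² 66973/1058 ≤ 73505/1058.
The points at distance exactly r from the centre are P_1, P_2, P_4 — 3 points.

3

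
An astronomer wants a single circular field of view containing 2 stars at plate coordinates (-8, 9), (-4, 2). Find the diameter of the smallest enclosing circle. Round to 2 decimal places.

8.06

The smallest circle enclosing two points has them as diameter endpoints.
Centre = midpoint = (-6, 5.5); r² = |(-8, 9)−(-4, 2)|²/4 = 65/4 = 16.25.
Diameter = 2r = 2√(16.25) ≈ 8.06.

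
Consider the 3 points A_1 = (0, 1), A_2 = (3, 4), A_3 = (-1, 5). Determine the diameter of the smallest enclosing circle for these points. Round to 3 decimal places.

Side lengths²: A_1A_2² = 18, A_1A_3² = 17, A_2A_3² = 17.
Since A_1A_2² = 18 < 17 + 17 = 34, the triangle is acute, so the smallest enclosing circle is the circumcircle.
Circumcentre = (0.7, 3.3), r² = 5.78.
Diameter = 2r = 2√(5.78) ≈ 4.808.

4.808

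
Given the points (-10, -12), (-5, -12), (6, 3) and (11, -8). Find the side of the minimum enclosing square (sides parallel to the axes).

The bounding box has width 21 and height 15.
An axis-aligned square enclosing the set must have side ≥ max(width, height).
So the minimum side is max(21, 15) = 21.

21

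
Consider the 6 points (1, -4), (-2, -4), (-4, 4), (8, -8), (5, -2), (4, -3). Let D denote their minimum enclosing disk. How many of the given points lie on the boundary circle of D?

2

The farthest pair is (-4, 4)–(8, -8) with squared distance 288. The circle on this segment as diameter has centre (2, -2) and r² = 288/4 = 72.
Check (1, -4): distance² to centre = 5 ≤ 72, so it lies inside.
All remaining points lie in this disk, and no smaller disk contains both endpoints, so this is the minimum enclosing circle.
The points at distance exactly r from the centre are (-4, 4), (8, -8) — 2 points.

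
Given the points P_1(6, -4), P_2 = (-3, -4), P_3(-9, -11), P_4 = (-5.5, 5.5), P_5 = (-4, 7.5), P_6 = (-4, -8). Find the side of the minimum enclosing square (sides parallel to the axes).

18.5

The bounding box has width 15 and height 18.5.
An axis-aligned square enclosing the set must have side ≥ max(width, height).
So the minimum side is max(15, 18.5) = 18.5.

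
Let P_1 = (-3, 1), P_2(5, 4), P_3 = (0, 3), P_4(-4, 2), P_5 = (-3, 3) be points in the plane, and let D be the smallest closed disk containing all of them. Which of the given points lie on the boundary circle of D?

By Welzl's lemma the MEC is supported by two points (diametrically opposite) or three points (on a circumcircle).
The farthest pair is P_2–P_4 with squared distance 85. The circle on this segment as diameter has centre (0.5, 3) and r² = 85/4 = 21.25.
Check P_1: distance² to centre = 16.25 ≤ 21.25, so it lies inside.
All remaining points lie in this disk, and no smaller disk contains both endpoints, so this is the minimum enclosing circle.
The points at distance exactly r from the centre are P_2, P_4 — 2 points.

P_2, P_4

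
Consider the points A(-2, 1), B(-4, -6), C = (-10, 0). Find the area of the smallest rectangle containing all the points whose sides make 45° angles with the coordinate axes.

54

In coordinates u = x + y, v = x − y the rectangle is axis-aligned; the map (x,y)→(u,v) scales areas by 2.
u-values: -1, -10, -10; range = -1 − (-10) = 9.
v-values: -3, 2, -10; range = 2 − (-10) = 12.
Area = (9 × 12) / 2 = 54.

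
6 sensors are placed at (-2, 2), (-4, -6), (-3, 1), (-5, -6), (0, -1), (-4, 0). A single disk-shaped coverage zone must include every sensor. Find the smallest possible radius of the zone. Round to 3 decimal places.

4.272

The farthest pair is (-2, 2)–(-5, -6) with squared distance 73. The circle on this segment as diameter has centre (-3.5, -2) and r² = 73/4 = 18.25.
Check (-4, -6): distance² to centre = 16.25 ≤ 18.25, so it lies inside.
All remaining points lie in this disk, and no smaller disk contains both endpoints, so this is the minimum enclosing circle.
r = √(18.25) ≈ 4.272.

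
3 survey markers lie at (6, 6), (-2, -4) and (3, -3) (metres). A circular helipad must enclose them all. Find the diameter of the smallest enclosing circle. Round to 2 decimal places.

Call the three points A, B, C in the order given.
Side lengths²: AB² = 164, AC² = 90, BC² = 26.
Since AB² = 164 ≥ 90 + 26 = 116, the angle opposite AB is not acute, so the smallest enclosing circle has AB as diameter.
Centre = midpoint of AB = (2, 1), r² = 164/4 = 41.
Diameter = 2r = 2√41 ≈ 12.81.

12.81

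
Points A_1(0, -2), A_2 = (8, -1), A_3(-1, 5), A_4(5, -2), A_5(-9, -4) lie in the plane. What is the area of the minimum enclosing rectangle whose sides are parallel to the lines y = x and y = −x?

In coordinates u = x + y, v = x − y the rectangle is axis-aligned; the map (x,y)→(u,v) scales areas by 2.
u-values: -2, 7, 4, 3, -13; range = 7 − (-13) = 20.
v-values: 2, 9, -6, 7, -5; range = 9 − (-6) = 15.
Area = (20 × 15) / 2 = 150.

150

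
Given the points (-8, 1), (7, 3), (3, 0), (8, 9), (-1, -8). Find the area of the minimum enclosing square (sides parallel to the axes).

The bounding box has width 16 and height 17.
An axis-aligned square enclosing the set must have side ≥ max(width, height).
So the minimum side is max(16, 17) = 17.
Area = 17² = 289.

289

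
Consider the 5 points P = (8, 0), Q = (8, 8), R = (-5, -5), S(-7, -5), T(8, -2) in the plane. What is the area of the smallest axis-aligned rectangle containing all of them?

x ranges over [-7, 8], width 15.
y ranges over [-5, 8], height 13.
Area = 15 × 13 = 195.

195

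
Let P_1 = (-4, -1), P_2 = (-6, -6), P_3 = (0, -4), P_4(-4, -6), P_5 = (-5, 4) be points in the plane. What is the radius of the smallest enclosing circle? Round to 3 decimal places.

5.169

The minimum enclosing circle is determined by three boundary points: P_2, P_3, P_5.
Their circumcentre is (-249/58, -65/58) with r² = 44945/1682.
The farthest remaining point P_4 is at distance² 40189/1682 ≤ 44945/1682.
r = √(44945/1682) ≈ 5.169.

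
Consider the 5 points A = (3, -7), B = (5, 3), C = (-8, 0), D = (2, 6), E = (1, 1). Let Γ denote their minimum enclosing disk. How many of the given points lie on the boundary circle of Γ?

3

A smallest enclosing disk is always determined by at most three of the input points on its boundary.
The minimum enclosing circle is determined by three boundary points: A, C, D.
Their circumcentre is (-0.75, -0.75) with r² = 53.125.
The farthest remaining point B is at distance² 47.125 ≤ 53.125.
The points at distance exactly r from the centre are A, C, D — 3 points.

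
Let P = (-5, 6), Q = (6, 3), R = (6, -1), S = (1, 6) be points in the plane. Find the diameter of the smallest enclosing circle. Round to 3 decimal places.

13.038

The farthest pair is P–R with squared distance 170. The circle on this segment as diameter has centre (0.5, 2.5) and r² = 170/4 = 42.5.
Check Q: distance² to centre = 30.5 ≤ 42.5, so it lies inside.
All remaining points lie in this disk, and no smaller disk contains both endpoints, so this is the minimum enclosing circle.
Diameter = 2r = 2√(42.5) ≈ 13.038.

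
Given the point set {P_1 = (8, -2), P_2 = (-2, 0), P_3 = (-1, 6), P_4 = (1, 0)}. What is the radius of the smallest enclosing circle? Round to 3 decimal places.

6.021

A smallest enclosing disk is always determined by at most three of the input points on its boundary.
The farthest pair is P_1–P_3 with squared distance 145. The circle on this segment as diameter has centre (3.5, 2) and r² = 145/4 = 36.25.
Check P_2: distance² to centre = 34.25 ≤ 36.25, so it lies inside.
All remaining points lie in this disk, and no smaller disk contains both endpoints, so this is the minimum enclosing circle.
r = √(36.25) ≈ 6.021.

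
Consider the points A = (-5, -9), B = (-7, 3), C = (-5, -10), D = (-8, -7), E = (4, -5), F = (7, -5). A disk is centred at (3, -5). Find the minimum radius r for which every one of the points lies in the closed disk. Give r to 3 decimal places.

12.806

The required radius is the distance from (3, -5) to the farthest point.
Squared distances: 80, 164, 89, 125, 1, 16.
Maximum is 164, attained at B.
r = √164 ≈ 12.806.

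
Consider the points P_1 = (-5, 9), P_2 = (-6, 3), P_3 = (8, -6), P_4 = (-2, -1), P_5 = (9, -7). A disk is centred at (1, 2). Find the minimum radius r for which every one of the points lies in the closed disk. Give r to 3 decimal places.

The required radius is the distance from (1, 2) to the farthest point.
Squared distances: 85, 50, 113, 18, 145.
Maximum is 145, attained at P_5.
r = √145 ≈ 12.042.

12.042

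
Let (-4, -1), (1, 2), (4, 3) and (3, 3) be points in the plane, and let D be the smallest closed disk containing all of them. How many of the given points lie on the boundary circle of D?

2

The minimum enclosing circle of a finite set is fixed by two of the points (as a diameter) or three (as a circumcircle).
The farthest pair is (-4, -1)–(4, 3) with squared distance 80. The circle on this segment as diameter has centre (0, 1) and r² = 80/4 = 20.
Check (1, 2): distance² to centre = 2 ≤ 20, so it lies inside.
All remaining points lie in this disk, and no smaller disk contains both endpoints, so this is the minimum enclosing circle.
The points at distance exactly r from the centre are (-4, -1), (4, 3) — 2 points.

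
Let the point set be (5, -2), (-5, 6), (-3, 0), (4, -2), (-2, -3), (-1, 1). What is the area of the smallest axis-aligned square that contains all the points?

The bounding box has width 10 and height 9.
An axis-aligned square enclosing the set must have side ≥ max(width, height).
So the minimum side is max(10, 9) = 10.
Area = 10² = 100.

100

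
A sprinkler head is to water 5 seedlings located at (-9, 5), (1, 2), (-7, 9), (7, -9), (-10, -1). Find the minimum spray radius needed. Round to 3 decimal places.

The minimum enclosing circle of a finite set is fixed by two of the points (as a diameter) or three (as a circumcircle).
The farthest pair is (-7, 9)–(7, -9) with squared distance 520. The circle on this segment as diameter has centre (0, 0) and r² = 520/4 = 130.
Check (-9, 5): distance² to centre = 106 ≤ 130, so it lies inside.
All remaining points lie in this disk, and no smaller disk contains both endpoints, so this is the minimum enclosing circle.
r = √130 ≈ 11.402.

11.402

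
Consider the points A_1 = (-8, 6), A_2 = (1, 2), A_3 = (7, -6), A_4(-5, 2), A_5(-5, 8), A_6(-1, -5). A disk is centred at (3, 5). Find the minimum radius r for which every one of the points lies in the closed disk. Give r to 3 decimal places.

The required radius is the distance from (3, 5) to the farthest point.
Squared distances: 122, 13, 137, 73, 73, 116.
Maximum is 137, attained at A_3.
r = √137 ≈ 11.705.

11.705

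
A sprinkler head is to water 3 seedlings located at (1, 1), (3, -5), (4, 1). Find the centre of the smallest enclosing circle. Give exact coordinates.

(2.5, -11/6)

Call the three points A, B, C in the order given.
Side lengths²: AB² = 40, AC² = 9, BC² = 37.
Since AB² = 40 < 37 + 9 = 46, the triangle is acute, so the smallest enclosing circle is the circumcircle.
Circumcentre = (2.5, -11/6), r² = 185/18.
Centre = (2.5, -11/6).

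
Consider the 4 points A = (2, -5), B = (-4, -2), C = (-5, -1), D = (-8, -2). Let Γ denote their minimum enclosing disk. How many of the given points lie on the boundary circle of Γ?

2

The minimum enclosing circle of a finite set is fixed by two of the points (as a diameter) or three (as a circumcircle).
The farthest pair is A–D with squared distance 109. The circle on this segment as diameter has centre (-3, -3.5) and r² = 109/4 = 27.25.
Check B: distance² to centre = 3.25 ≤ 27.25, so it lies inside.
All remaining points lie in this disk, and no smaller disk contains both endpoints, so this is the minimum enclosing circle.
The points at distance exactly r from the centre are A, D — 2 points.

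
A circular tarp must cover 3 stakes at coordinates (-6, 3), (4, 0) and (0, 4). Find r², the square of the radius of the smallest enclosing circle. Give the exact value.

27.25

Call the three points A, B, C in the order given.
Side lengths²: AB² = 109, AC² = 37, BC² = 32.
Since AB² = 109 ≥ 37 + 32 = 69, the angle opposite AB is not acute, so the smallest enclosing circle has AB as diameter.
Centre = midpoint of AB = (-1, 1.5), r² = 109/4 = 27.25.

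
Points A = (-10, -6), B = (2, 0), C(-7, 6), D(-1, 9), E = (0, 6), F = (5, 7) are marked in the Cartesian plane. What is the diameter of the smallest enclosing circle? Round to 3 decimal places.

The farthest pair is A–F with squared distance 394. The circle on this segment as diameter has centre (-2.5, 0.5) and r² = 394/4 = 98.5.
Check B: distance² to centre = 20.5 ≤ 98.5, so it lies inside.
All remaining points lie in this disk, and no smaller disk contains both endpoints, so this is the minimum enclosing circle.
Diameter = 2r = 2√(98.5) ≈ 19.849.

19.849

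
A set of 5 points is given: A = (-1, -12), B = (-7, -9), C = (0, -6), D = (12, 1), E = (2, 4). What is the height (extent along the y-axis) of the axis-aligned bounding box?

max y = 4, min y = -12, so height = 16.

16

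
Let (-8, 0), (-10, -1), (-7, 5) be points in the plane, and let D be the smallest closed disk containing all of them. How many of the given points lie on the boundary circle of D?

Call the three points A, B, C in the order given.
Side lengths²: AB² = 5, AC² = 26, BC² = 45.
Since BC² = 45 ≥ 26 + 5 = 31, the angle opposite BC is not acute, so the smallest enclosing circle has BC as diameter.
Centre = midpoint of BC = (-8.5, 2), r² = 45/4 = 11.25.
The points at distance exactly r from the centre are (-10, -1), (-7, 5) — 2 points.

2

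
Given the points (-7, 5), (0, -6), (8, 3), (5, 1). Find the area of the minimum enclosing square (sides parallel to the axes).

The bounding box has width 15 and height 11.
An axis-aligned square enclosing the set must have side ≥ max(width, height).
So the minimum side is max(15, 11) = 15.
Area = 15² = 225.

225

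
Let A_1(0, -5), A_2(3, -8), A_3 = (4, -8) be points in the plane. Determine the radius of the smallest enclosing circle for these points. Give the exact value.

2.5

Side lengths²: A_1A_2² = 18, A_1A_3² = 25, A_2A_3² = 1.
Since A_1A_3² = 25 ≥ 18 + 1 = 19, the angle opposite A_1A_3 is not acute, so the smallest enclosing circle has A_1A_3 as diameter.
Centre = midpoint of A_1A_3 = (2, -6.5), r² = 25/4 = 6.25.
r = √(6.25) = 2.5.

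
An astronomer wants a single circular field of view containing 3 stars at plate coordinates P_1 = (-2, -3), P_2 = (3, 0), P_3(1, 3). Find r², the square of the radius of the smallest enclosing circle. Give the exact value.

1105/98

Side lengths²: P_1P_2² = 34, P_1P_3² = 45, P_2P_3² = 13.
Since P_1P_3² = 45 < 34 + 13 = 47, the triangle is acute, so the smallest enclosing circle is the circumcircle.
Circumcentre = (-5/14, -1/14), r² = 1105/98.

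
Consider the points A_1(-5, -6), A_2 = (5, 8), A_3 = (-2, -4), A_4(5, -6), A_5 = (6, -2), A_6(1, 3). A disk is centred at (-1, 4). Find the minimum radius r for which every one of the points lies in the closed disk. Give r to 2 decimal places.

The required radius is the distance from (-1, 4) to the farthest point.
Squared distances: 116, 52, 65, 136, 85, 5.
Maximum is 136, attained at A_4.
r = √136 ≈ 11.66.

11.66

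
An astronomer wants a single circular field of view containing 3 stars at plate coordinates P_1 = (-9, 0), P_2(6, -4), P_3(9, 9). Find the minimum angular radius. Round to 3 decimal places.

10.068

Side lengths²: P_1P_2² = 241, P_1P_3² = 405, P_2P_3² = 178.
Since P_1P_3² = 405 < 241 + 178 = 419, the triangle is acute, so the smallest enclosing circle is the circumcircle.
Circumcentre = (7/46, 193/46), r² = 107245/1058.
r = √(107245/1058) ≈ 10.068.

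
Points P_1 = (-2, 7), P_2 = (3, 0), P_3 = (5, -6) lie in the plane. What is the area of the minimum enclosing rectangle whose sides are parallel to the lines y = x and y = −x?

60

In coordinates u = x + y, v = x − y the rectangle is axis-aligned; the map (x,y)→(u,v) scales areas by 2.
u-values: 5, 3, -1; range = 5 − (-1) = 6.
v-values: -9, 3, 11; range = 11 − (-9) = 20.
Area = (6 × 20) / 2 = 60.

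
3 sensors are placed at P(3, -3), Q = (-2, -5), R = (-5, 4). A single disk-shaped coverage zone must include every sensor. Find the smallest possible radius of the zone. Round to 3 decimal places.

5.324

Side lengths²: PQ² = 29, PR² = 113, QR² = 90.
Since PR² = 113 < 90 + 29 = 119, the triangle is acute, so the smallest enclosing circle is the circumcircle.
Circumcentre = (-41/34, 9/34), r² = 16385/578.
r = √(16385/578) ≈ 5.324.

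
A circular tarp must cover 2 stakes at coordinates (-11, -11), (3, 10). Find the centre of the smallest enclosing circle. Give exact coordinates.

The smallest circle enclosing two points has them as diameter endpoints.
Centre = midpoint = (-4, -0.5); r² = |(-11, -11)−(3, 10)|²/4 = 637/4 = 159.25.
Centre = (-4, -0.5).

(-4, -0.5)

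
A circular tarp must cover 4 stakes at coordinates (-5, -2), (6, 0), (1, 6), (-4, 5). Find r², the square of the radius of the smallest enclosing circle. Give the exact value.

625/18

A smallest enclosing disk is always determined by at most three of the input points on its boundary.
The minimum enclosing circle is determined by three boundary points: (-5, -2), (6, 0), (-4, 5).
Their circumcentre is (1/6, 5/6) with r² = 625/18.
The farthest remaining point (1, 6) is at distance² 493/18 ≤ 625/18.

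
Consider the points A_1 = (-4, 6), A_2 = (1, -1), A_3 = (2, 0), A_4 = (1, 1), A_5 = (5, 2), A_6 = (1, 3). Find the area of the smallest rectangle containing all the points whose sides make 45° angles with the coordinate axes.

45.5

In coordinates u = x + y, v = x − y the rectangle is axis-aligned; the map (x,y)→(u,v) scales areas by 2.
u-values: 2, 0, 2, 2, 7, 4; range = 7 − 0 = 7.
v-values: -10, 2, 2, 0, 3, -2; range = 3 − (-10) = 13.
Area = (7 × 13) / 2 = 45.5.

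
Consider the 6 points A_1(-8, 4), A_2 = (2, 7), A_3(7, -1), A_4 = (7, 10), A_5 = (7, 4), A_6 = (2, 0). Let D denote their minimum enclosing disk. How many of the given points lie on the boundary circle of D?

3

A smallest enclosing disk is always determined by at most three of the input points on its boundary.
The minimum enclosing circle is determined by three boundary points: A_1, A_3, A_4.
Their circumcentre is (0.5, 4.5) with r² = 72.5.
The farthest remaining point A_5 is at distance² 42.5 ≤ 72.5.
The points at distance exactly r from the centre are A_1, A_3, A_4 — 3 points.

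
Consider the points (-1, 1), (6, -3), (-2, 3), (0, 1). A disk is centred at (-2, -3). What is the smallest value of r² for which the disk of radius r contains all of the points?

The required radius is the distance from (-2, -3) to the farthest point.
Squared distances: 17, 64, 36, 20.
Maximum is 64, attained at (6, -3).

64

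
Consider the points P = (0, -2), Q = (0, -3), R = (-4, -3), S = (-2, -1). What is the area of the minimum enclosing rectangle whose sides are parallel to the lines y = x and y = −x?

10

In coordinates u = x + y, v = x − y the rectangle is axis-aligned; the map (x,y)→(u,v) scales areas by 2.
u-values: -2, -3, -7, -3; range = -2 − (-7) = 5.
v-values: 2, 3, -1, -1; range = 3 − (-1) = 4.
Area = (5 × 4) / 2 = 10.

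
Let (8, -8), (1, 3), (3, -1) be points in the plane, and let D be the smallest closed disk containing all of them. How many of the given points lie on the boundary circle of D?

2

Call the three points A, B, C in the order given.
Side lengths²: AB² = 170, AC² = 74, BC² = 20.
Since AB² = 170 ≥ 74 + 20 = 94, the angle opposite AB is not acute, so the smallest enclosing circle has AB as diameter.
Centre = midpoint of AB = (4.5, -2.5), r² = 170/4 = 42.5.
The points at distance exactly r from the centre are (8, -8), (1, 3) — 2 points.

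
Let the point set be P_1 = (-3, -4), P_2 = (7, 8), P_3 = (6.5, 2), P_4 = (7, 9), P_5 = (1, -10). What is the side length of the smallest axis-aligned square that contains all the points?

19

The bounding box has width 10 and height 19.
An axis-aligned square enclosing the set must have side ≥ max(width, height).
So the minimum side is max(10, 19) = 19.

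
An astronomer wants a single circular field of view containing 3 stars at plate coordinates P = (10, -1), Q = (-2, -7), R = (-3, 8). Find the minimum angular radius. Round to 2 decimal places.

8.57

Side lengths²: PQ² = 180, PR² = 250, QR² = 226.
Since PR² = 250 < 226 + 180 = 406, the triangle is acute, so the smallest enclosing circle is the circumcircle.
Circumcentre = (50/31, 24/31), r² = 70625/961.
r = √(70625/961) ≈ 8.57.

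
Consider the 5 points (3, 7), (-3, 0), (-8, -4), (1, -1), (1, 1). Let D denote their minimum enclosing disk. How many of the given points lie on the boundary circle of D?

By Welzl's lemma the MEC is supported by two points (diametrically opposite) or three points (on a circumcircle).
The farthest pair is (3, 7)–(-8, -4) with squared distance 242. The circle on this segment as diameter has centre (-2.5, 1.5) and r² = 242/4 = 60.5.
Check (-3, 0): distance² to centre = 2.5 ≤ 60.5, so it lies inside.
All remaining points lie in this disk, and no smaller disk contains both endpoints, so this is the minimum enclosing circle.
The points at distance exactly r from the centre are (3, 7), (-8, -4) — 2 points.

2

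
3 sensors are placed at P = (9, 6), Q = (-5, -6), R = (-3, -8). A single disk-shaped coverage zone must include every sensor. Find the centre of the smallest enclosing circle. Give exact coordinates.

(32/13, -7/13)

Side lengths²: PQ² = 340, PR² = 340, QR² = 8.
Since PR² = 340 < 340 + 8 = 348, the triangle is acute, so the smallest enclosing circle is the circumcircle.
Circumcentre = (32/13, -7/13), r² = 14450/169.
Centre = (32/13, -7/13).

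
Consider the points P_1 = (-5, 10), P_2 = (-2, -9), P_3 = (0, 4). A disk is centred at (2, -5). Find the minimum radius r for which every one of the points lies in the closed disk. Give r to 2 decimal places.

16.55

The required radius is the distance from (2, -5) to the farthest point.
Squared distances: 274, 32, 85.
Maximum is 274, attained at P_1.
r = √274 ≈ 16.55.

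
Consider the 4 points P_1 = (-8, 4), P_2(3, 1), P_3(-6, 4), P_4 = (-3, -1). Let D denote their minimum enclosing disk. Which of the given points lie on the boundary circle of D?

By Welzl's lemma the MEC is supported by two points (diametrically opposite) or three points (on a circumcircle).
The farthest pair is P_1–P_2 with squared distance 130. The circle on this segment as diameter has centre (-2.5, 2.5) and r² = 130/4 = 32.5.
Check P_3: distance² to centre = 14.5 ≤ 32.5, so it lies inside.
All remaining points lie in this disk, and no smaller disk contains both endpoints, so this is the minimum enclosing circle.
The points at distance exactly r from the centre are P_1, P_2 — 2 points.

P_1, P_2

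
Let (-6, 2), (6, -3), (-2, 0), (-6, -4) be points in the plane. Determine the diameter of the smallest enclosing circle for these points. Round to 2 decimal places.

13.05

By Welzl's lemma the MEC is supported by two points (diametrically opposite) or three points (on a circumcircle).
The minimum enclosing circle is determined by three boundary points: (-6, 2), (6, -3), (-6, -4).
Their circumcentre is (-5/24, -1) with r² = 24505/576.
The farthest remaining point (-2, 0) is at distance² 2425/576 ≤ 24505/576.
Diameter = 2r = 2√(24505/576) ≈ 13.05.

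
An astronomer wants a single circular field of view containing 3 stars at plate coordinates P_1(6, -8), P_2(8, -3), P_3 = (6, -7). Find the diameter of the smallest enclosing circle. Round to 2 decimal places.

Side lengths²: P_1P_2² = 29, P_1P_3² = 1, P_2P_3² = 20.
Since P_1P_2² = 29 ≥ 20 + 1 = 21, the angle opposite P_1P_2 is not acute, so the smallest enclosing circle has P_1P_2 as diameter.
Centre = midpoint of P_1P_2 = (7, -5.5), r² = 29/4 = 7.25.
Diameter = 2r = 2√(7.25) ≈ 5.39.

5.39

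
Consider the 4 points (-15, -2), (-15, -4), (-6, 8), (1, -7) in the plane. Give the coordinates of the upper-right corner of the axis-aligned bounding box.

(1, 8)

x-range [-15, 1], y-range [-7, 8].
The upper-right corner is (1, 8).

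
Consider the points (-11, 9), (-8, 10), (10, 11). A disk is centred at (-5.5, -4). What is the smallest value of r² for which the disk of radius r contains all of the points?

465.25

The required radius is the distance from (-5.5, -4) to the farthest point.
Squared distances: 199.25, 202.25, 465.25.
Maximum is 465.25, attained at (10, 11).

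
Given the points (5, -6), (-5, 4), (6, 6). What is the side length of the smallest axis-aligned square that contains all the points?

12

The bounding box has width 11 and height 12.
An axis-aligned square enclosing the set must have side ≥ max(width, height).
So the minimum side is max(11, 12) = 12.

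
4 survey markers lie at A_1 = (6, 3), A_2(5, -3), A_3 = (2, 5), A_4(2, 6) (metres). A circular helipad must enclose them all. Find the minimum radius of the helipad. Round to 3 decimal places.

4.743

A smallest enclosing disk is always determined by at most three of the input points on its boundary.
The farthest pair is A_2–A_4 with squared distance 90. The circle on this segment as diameter has centre (3.5, 1.5) and r² = 90/4 = 22.5.
Check A_1: distance² to centre = 8.5 ≤ 22.5, so it lies inside.
All remaining points lie in this disk, and no smaller disk contains both endpoints, so this is the minimum enclosing circle.
r = √(22.5) ≈ 4.743.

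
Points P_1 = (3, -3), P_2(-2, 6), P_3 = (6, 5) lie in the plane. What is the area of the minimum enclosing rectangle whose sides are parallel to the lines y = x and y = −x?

77

In coordinates u = x + y, v = x − y the rectangle is axis-aligned; the map (x,y)→(u,v) scales areas by 2.
u-values: 0, 4, 11; range = 11 − 0 = 11.
v-values: 6, -8, 1; range = 6 − (-8) = 14.
Area = (11 × 14) / 2 = 77.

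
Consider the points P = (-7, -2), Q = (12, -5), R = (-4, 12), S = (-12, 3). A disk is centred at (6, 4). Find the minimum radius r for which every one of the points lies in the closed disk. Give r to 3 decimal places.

The required radius is the distance from (6, 4) to the farthest point.
Squared distances: 205, 117, 164, 325.
Maximum is 325, attained at S.
r = √325 ≈ 18.028.

18.028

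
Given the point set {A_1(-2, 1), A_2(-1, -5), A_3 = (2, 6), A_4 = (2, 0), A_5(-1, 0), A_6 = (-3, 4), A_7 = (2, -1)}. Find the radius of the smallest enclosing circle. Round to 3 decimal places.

5.701

The farthest pair is A_2–A_3 with squared distance 130. The circle on this segment as diameter has centre (0.5, 0.5) and r² = 130/4 = 32.5.
Check A_1: distance² to centre = 6.5 ≤ 32.5, so it lies inside.
All remaining points lie in this disk, and no smaller disk contains both endpoints, so this is the minimum enclosing circle.
r = √(32.5) ≈ 5.701.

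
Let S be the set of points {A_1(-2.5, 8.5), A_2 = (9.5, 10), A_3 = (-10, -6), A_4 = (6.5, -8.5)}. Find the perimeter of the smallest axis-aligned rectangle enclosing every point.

76

Width = max x − min x = 9.5 − (-10) = 19.5.
Height = max y − min y = 10 − (-8.5) = 18.5.
Perimeter = 2(19.5 + 18.5) = 76.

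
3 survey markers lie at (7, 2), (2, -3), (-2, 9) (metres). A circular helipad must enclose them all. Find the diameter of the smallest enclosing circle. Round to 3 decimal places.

12.748

Call the three points A, B, C in the order given.
Side lengths²: AB² = 50, AC² = 130, BC² = 160.
Since BC² = 160 < 130 + 50 = 180, the triangle is acute, so the smallest enclosing circle is the circumcircle.
Circumcentre = (0.75, 3.25), r² = 40.625.
Diameter = 2r = 2√(40.625) ≈ 12.748.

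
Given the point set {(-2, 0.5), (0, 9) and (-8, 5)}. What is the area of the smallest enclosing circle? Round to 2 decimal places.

Call the three points A, B, C in the order given.
Side lengths²: AB² = 76.25, AC² = 56.25, BC² = 80.
Since BC² = 80 < 76.25 + 56.25 = 132.5, the triangle is acute, so the smallest enclosing circle is the circumcircle.
Circumcentre = (-3.125, 5.25), r² = 23.828125.
Area = π·r² = π·23.828125 ≈ 74.86.

74.86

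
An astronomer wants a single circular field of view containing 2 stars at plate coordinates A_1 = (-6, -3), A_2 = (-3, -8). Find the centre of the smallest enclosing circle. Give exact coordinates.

The smallest circle enclosing two points has them as diameter endpoints.
Centre = midpoint = (-4.5, -5.5); r² = |A_1A_2|²/4 = 34/4 = 8.5.
Centre = (-4.5, -5.5).

(-4.5, -5.5)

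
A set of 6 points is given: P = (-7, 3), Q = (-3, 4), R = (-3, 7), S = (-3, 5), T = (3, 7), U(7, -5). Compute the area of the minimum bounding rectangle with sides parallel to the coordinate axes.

x ranges over [-7, 7], width 14.
y ranges over [-5, 7], height 12.
Area = 14 × 12 = 168.

168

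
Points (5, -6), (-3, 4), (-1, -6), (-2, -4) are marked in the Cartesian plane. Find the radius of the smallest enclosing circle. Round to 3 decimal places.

The farthest pair is (5, -6)–(-3, 4) with squared distance 164. The circle on this segment as diameter has centre (1, -1) and r² = 164/4 = 41.
Check (-1, -6): distance² to centre = 29 ≤ 41, so it lies inside.
All remaining points lie in this disk, and no smaller disk contains both endpoints, so this is the minimum enclosing circle.
r = √41 ≈ 6.403.

6.403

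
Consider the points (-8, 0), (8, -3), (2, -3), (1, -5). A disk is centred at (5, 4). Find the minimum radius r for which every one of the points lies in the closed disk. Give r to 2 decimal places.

13.60

The required radius is the distance from (5, 4) to the farthest point.
Squared distances: 185, 58, 58, 97.
Maximum is 185, attained at (-8, 0).
r = √185 ≈ 13.60.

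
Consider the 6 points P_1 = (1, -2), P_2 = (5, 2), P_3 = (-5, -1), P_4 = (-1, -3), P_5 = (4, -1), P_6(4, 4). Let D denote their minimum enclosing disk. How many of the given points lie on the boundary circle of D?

By Welzl's lemma the MEC is supported by two points (diametrically opposite) or three points (on a circumcircle).
The minimum enclosing circle is determined by three boundary points: P_2, P_3, P_6.
Their circumcentre is (-3/46, 33/46) with r² = 28885/1058.
The farthest remaining point P_5 is at distance² 20605/1058 ≤ 28885/1058.
The points at distance exactly r from the centre are P_2, P_3, P_6 — 3 points.

3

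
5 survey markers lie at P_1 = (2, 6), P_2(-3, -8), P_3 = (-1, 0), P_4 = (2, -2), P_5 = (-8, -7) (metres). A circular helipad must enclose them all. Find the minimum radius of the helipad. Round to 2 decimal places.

By Welzl's lemma the MEC is supported by two points (diametrically opposite) or three points (on a circumcircle).
The farthest pair is P_1–P_5 with squared distance 269. The circle on this segment as diameter has centre (-3, -0.5) and r² = 269/4 = 67.25.
Check P_2: distance² to centre = 56.25 ≤ 67.25, so it lies inside.
All remaining points lie in this disk, and no smaller disk contains both endpoints, so this is the minimum enclosing circle.
r = √(67.25) ≈ 8.20.

8.20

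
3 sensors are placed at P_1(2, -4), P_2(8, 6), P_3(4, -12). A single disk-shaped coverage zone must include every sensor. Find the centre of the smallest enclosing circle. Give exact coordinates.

(6, -3)

Side lengths²: P_1P_2² = 136, P_1P_3² = 68, P_2P_3² = 340.
Since P_2P_3² = 340 ≥ 136 + 68 = 204, the angle opposite P_2P_3 is not acute, so the smallest enclosing circle has P_2P_3 as diameter.
Centre = midpoint of P_2P_3 = (6, -3), r² = 340/4 = 85.
Centre = (6, -3).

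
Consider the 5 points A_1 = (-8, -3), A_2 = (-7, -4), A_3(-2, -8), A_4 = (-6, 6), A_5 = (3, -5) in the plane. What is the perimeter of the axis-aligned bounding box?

50

Width = max x − min x = 3 − (-8) = 11.
Height = max y − min y = 6 − (-8) = 14.
Perimeter = 2(11 + 14) = 50.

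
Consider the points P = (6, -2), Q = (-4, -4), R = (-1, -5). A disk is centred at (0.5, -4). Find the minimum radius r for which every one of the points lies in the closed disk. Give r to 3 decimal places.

The required radius is the distance from (0.5, -4) to the farthest point.
Squared distances: 34.25, 20.25, 3.25.
Maximum is 34.25, attained at P.
r = √(34.25) ≈ 5.852.

5.852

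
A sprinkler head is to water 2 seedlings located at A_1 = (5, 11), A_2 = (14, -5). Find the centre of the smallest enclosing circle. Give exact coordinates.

The smallest circle enclosing two points has them as diameter endpoints.
Centre = midpoint = (9.5, 3); r² = |A_1A_2|²/4 = 337/4 = 84.25.
Centre = (9.5, 3).

(9.5, 3)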